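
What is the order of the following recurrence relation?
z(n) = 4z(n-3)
The order is the largest lag k for which z(n-k) appears. Here the deepest term is z(n-3), so the order is 3.

Order 3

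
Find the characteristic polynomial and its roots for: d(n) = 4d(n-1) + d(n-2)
Substitute d(n) = rⁿ and divide through by rⁿ⁻²: r² - 4r - 1 = 0
Discriminant: 4² + 4·1 = 20, not a perfect square, so by the quadratic formula r = (4 ± √20)/2.
General solution: d(n) = A·r₁ⁿ + B·r₂ⁿ where r₁,r₂ = (4 ± √20)/2

Characteristic: r² - 4r - 1 = 0, Roots: r = (4 ± √20)/2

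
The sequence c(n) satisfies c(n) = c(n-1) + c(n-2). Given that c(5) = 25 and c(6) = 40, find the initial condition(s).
Work backwards using c(k) = c(k+2) - c(k+1):
c(4) = c(6) - c(5) = 40 - 25 = 15
c(3) = c(5) - c(4) = 25 - 15 = 10
c(2) = c(4) - c(3) = 15 - 10 = 5
c(1) = c(3) - c(2) = 10 - 5 = 5
c(0) = c(2) - c(1) = 5 - 5 = 0

c(0) = 0, c(1) = 5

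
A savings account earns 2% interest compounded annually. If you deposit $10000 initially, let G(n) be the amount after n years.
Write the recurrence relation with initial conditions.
Each year the balance grows by 2%, i.e. is multiplied by 1 + 2/100 = 1.02, so G(n) = 1.02 × G(n-1). The initial deposit gives G(0) = 10000.
Unrolling gives the closed form G(n) = 10000 × (1.02)ⁿ.

G(n) = 1.02 × G(n-1), G(0) = 10000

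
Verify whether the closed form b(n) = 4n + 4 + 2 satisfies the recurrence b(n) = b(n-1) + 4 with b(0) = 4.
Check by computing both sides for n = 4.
From the recurrence with b(0) = 4:
  b(0) = 4, b(1) = 8, b(2) = 12, b(3) = 16, b(4) = 20
  so the recurrence gives b(4) = 20.
From the proposed closed form b(n) = 4n + 4 + 2:
  b(4) = 22.
The recurrence gives 20 but the closed form gives 22, so the closed form does not satisfy the recurrence.

No, the closed form is incorrect.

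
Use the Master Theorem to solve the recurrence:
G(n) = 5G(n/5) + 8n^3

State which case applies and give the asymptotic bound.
Master Theorem template: G(n) = a·G(n/b) + f(n).
Here: a=5, b=5, f(n)=8n^3
Compute log_b(a) = log_5(5) = 1.
f(n) = 8n^3 = Ω(n^(1+ε)) with ε = 2, and the regularity condition holds (a·f(n/b) = (a/b^3)·f(n) with a/b^3 = 5^-2 < 1). Case 3: G(n) = Θ(f(n)) = Θ(n^3).

Case 3: G(n) = Θ(n^3)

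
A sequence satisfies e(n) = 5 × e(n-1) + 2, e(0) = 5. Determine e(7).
Computing step by step:
e(0) = 5
e(1) = 5 × 5 + 2 = 27
e(2) = 5 × 27 + 2 = 137
e(3) = 5 × 137 + 2 = 687
e(4) = 5 × 687 + 2 = 3437
e(5) = 5 × 3437 + 2 = 17187
e(6) = 5 × 17187 + 2 = 85937
e(7) = 5 × 85937 + 2 = 429687

429687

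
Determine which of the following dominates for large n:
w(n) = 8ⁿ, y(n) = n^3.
Comparing growth rates:
Growth-rate hierarchy: log n ≺ any polynomial ≺ any exponential cⁿ (c>1) ≺ n! ≺ nⁿ.
exponential base 8 dominates polynomial degree 3 asymptotically.

w(n) grows faster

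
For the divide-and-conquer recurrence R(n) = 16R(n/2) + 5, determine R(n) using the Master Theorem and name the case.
Master Theorem template: R(n) = a·R(n/b) + f(n).
Here: a=16, b=2, f(n)=5
Compute log_b(a) = log_2(16) = 4.
f(n) = 5 = O(n^(4-ε)) with ε = 4. Case 1: R(n) = Θ(n^log_b(a)) = Θ(n^4).

Case 1: R(n) = Θ(n^4)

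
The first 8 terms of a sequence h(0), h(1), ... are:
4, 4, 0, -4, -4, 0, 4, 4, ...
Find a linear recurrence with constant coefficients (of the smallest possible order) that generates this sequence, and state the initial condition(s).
Look for the lowest-order linear relation among consecutive terms.
Observation: h(n) - 1·h(n-1) - (-1)·h(n-2) = 0 holds for the shown terms, and no order-1 relation h(n) = α·h(n-1) + β fits.
Check at n=3: 1·0 + (-1)·4 = -4. ✓

h(n) = h(n-1) - h(n-2), h(0) = 4, h(1) = 4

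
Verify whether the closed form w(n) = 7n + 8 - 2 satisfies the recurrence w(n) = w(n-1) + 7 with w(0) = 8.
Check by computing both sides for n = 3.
From the recurrence with w(0) = 8:
  w(0) = 8, w(1) = 15, w(2) = 22, w(3) = 29
  so the recurrence gives w(3) = 29.
From the proposed closed form w(n) = 7n + 8 - 2:
  w(3) = 27.
The recurrence gives 29 but the closed form gives 27, so the closed form does not satisfy the recurrence.

No, the closed form is incorrect.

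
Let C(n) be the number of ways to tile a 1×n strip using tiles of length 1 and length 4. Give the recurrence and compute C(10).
Condition on the last tile: it has length 1 (leaving a 1×(n-1) strip) or length 4 (leaving a 1×(n-4) strip), so C(n) = C(n-1) + C(n-4) (order-4 linear recurrence).
For 0 ≤ i < 4 only unit tiles fit, so C(i) = 1.
Iterating the recurrence: C(4) = 2, C(5) = 3, C(6) = 4, C(7) = 5, C(8) = 7, C(9) = 10, C(10) = 14.

C(n) = C(n-1) + C(n-4), with C(i) = 1 for 0 ≤ i < 4; C(10) = 14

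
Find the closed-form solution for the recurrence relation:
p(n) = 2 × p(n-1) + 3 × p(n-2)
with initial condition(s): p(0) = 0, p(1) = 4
Recurrence: p(n) = 2 × p(n-1) + 3 × p(n-2), initial: p(0) = 0, p(1) = 4.
Characteristic equation: r² - 2r - 3 = 0, which factors as (r - 3)(r + 1) = 0, so r = 3, -1. General solution p(n) = A·3ⁿ + B·(-1)ⁿ. From p(0) = 0: A + B = 0. From p(1) = 4: 3A - 1B = 4. Solving gives A = 1, B = -1.

p(n) = 3ⁿ - (-1)ⁿ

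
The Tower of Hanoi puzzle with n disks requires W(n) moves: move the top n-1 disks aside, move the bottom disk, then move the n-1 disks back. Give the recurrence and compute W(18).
Moving n disks = move the top n-1 disks aside (W(n-1) moves) + move the largest disk (1 move) + move the n-1 disks back on top (W(n-1) moves), so W(n) = 2W(n-1) + 1, with W(1) = 1 (a single disk takes one move).
First terms: 1, 3, 7, 15, 31, 63, … — each is one less than a power of 2. Indeed W(n) + 1 = 2(W(n-1) + 1) with W(1) + 1 = 2, so W(n) + 1 = 2ⁿ and W(n) = 2ⁿ - 1.
Hence W(18) = 2^18 - 1 = 262144 - 1 = 262143.

W(n) = 2W(n-1) + 1, W(1) = 1; W(18) = 262143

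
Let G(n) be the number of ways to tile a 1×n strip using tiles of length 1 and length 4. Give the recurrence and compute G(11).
Condition on the last tile: it has length 1 (leaving a 1×(n-1) strip) or length 4 (leaving a 1×(n-4) strip), so G(n) = G(n-1) + G(n-4) (order-4 linear recurrence).
For 0 ≤ i < 4 only unit tiles fit, so G(i) = 1.
Iterating the recurrence: G(4) = 2, G(5) = 3, G(6) = 4, G(7) = 5, G(8) = 7, G(9) = 10, G(10) = 14, G(11) = 19.

G(n) = G(n-1) + G(n-4), with G(i) = 1 for 0 ≤ i < 4; G(11) = 19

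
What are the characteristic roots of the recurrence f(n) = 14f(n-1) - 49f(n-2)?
Substitute f(n) = rⁿ and divide through by rⁿ⁻²: r² - 14r + 49 = 0
Factor: (r - 7)² = 0, so r = 7 (double root).
General solution: f(n) = (A + Bn)·7ⁿ

Characteristic: r² - 14r + 49 = 0, Roots: r = 7 (double root)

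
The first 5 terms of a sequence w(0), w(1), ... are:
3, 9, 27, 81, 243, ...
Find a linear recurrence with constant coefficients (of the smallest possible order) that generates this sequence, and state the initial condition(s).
Look for the lowest-order linear relation among consecutive terms.
Observation: each term is 3× the previous.
Check at n=2: 3·9 = 27. ✓

w(n) = 3 × w(n-1), w(0) = 3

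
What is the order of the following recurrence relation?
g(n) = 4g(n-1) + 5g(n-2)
The order is the largest lag k for which g(n-k) appears. Here the deepest term is g(n-2), so the order is 2.

Order 2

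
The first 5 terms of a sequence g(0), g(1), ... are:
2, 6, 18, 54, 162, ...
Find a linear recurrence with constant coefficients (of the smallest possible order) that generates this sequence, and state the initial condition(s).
Look for the lowest-order linear relation among consecutive terms.
Observation: each term is 3× the previous.
Check at n=2: 3·6 = 18. ✓

g(n) = 3 × g(n-1), g(0) = 2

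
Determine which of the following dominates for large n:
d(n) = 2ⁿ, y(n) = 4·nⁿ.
Comparing growth rates:
Growth-rate hierarchy: log n ≺ any polynomial ≺ any exponential cⁿ (c>1) ≺ n! ≺ nⁿ.
super-exponential nⁿ dominates exponential base 2 asymptotically.

y(n) grows faster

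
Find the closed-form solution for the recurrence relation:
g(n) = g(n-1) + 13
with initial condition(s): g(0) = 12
Recurrence: g(n) = g(n-1) + 13, initial: g(0) = 12.
Each step adds 13, so g(n) = g(0) + 13n = 13n + 12.

g(n) = 13n + 12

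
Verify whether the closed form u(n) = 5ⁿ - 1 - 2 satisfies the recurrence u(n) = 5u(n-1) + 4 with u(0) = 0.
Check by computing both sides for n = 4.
From the recurrence with u(0) = 0:
  u(0) = 0, u(1) = 4, u(2) = 24, u(3) = 124, u(4) = 624
  so the recurrence gives u(4) = 624.
From the proposed closed form u(n) = 5ⁿ - 1 - 2:
  u(4) = 622.
The recurrence gives 624 but the closed form gives 622, so the closed form does not satisfy the recurrence.

No, the closed form is incorrect.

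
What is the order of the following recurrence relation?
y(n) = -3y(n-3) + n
The order is the largest lag k for which y(n-k) appears. Here the deepest term is y(n-3) (the n term is non-homogeneous and does not affect the order), so the order is 3.

Order 3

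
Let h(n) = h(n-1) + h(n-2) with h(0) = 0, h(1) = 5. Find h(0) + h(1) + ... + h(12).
Computing the sequence terms: 0, 5, 5, 10, 15, 25, 40, 65, 105, 170, 275, 445, 720
Adding these values together:

1880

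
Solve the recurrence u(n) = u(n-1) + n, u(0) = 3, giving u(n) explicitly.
Recurrence: u(n) = u(n-1) + n, initial: u(0) = 3.
Telescoping: u(n) = u(0) + Σᵢ₌₁ⁿ i = 3 + n(n+1)/2.

u(n) = n(n+1)/2 + 3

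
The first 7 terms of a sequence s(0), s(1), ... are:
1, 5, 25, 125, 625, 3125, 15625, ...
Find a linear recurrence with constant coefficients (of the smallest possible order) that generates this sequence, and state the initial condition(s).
Look for the lowest-order linear relation among consecutive terms.
Observation: each term is 5× the previous.
Check at n=2: 5·5 = 25. ✓

s(n) = 5 × s(n-1), s(0) = 1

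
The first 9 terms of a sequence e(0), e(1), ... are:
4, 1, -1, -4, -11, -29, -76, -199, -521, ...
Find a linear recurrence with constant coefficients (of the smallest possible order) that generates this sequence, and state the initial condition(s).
Look for the lowest-order linear relation among consecutive terms.
Observation: e(n) - 3·e(n-1) - (-1)·e(n-2) = 0 holds for the shown terms, and no order-1 relation e(n) = α·e(n-1) + β fits.
Check at n=3: 3·-1 + (-1)·1 = -4. ✓

e(n) = 3e(n-1) - e(n-2), e(0) = 4, e(1) = 1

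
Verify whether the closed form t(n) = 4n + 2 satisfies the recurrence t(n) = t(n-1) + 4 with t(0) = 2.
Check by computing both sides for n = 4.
From the recurrence with t(0) = 2:
  t(0) = 2, t(1) = 6, t(2) = 10, t(3) = 14, t(4) = 18
  so the recurrence gives t(4) = 18.
From the proposed closed form t(n) = 4n + 2:
  t(4) = 18.
Both sides give 18 at n = 4, and the initial condition(s) match, so the closed form is consistent.

Yes, the closed form is correct.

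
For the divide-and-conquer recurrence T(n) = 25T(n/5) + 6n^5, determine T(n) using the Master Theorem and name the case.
Master Theorem template: T(n) = a·T(n/b) + f(n).
Here: a=25, b=5, f(n)=6n^5
Compute log_b(a) = log_5(25) = 2.
f(n) = 6n^5 = Ω(n^(2+ε)) with ε = 3, and the regularity condition holds (a·f(n/b) = (a/b^5)·f(n) with a/b^5 = 5^-3 < 1). Case 3: T(n) = Θ(f(n)) = Θ(n^5).

Case 3: T(n) = Θ(n^5)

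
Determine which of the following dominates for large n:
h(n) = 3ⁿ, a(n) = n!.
Comparing growth rates:
Growth-rate hierarchy: log n ≺ any polynomial ≺ any exponential cⁿ (c>1) ≺ n! ≺ nⁿ.
factorial dominates exponential base 3 asymptotically.

a(n) grows faster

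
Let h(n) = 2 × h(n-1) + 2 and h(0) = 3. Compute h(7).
Computing step by step:
h(0) = 3
h(1) = 2 × 3 + 2 = 8
h(2) = 2 × 8 + 2 = 18
h(3) = 2 × 18 + 2 = 38
h(4) = 2 × 38 + 2 = 78
h(5) = 2 × 78 + 2 = 158
h(6) = 2 × 158 + 2 = 318
h(7) = 2 × 318 + 2 = 638

638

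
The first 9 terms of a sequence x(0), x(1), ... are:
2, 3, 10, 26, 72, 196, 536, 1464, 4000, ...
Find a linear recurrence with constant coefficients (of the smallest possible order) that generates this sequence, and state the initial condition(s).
Look for the lowest-order linear relation among consecutive terms.
Observation: x(n) - 2·x(n-1) - (2)·x(n-2) = 0 holds for the shown terms, and no order-1 relation x(n) = α·x(n-1) + β fits.
Check at n=3: 2·10 + (2)·3 = 26. ✓

x(n) = 2x(n-1) + 2x(n-2), x(0) = 2, x(1) = 3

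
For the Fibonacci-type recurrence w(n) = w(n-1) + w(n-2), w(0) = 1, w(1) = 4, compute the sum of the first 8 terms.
Computing the sequence terms: 1, 4, 5, 9, 14, 23, 37, 60
Adding these values together:

153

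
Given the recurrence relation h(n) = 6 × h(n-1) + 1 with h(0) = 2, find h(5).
Computing step by step:
h(0) = 2
h(1) = 6 × 2 + 1 = 13
h(2) = 6 × 13 + 1 = 79
h(3) = 6 × 79 + 1 = 475
h(4) = 6 × 475 + 1 = 2851
h(5) = 6 × 2851 + 1 = 17107

17107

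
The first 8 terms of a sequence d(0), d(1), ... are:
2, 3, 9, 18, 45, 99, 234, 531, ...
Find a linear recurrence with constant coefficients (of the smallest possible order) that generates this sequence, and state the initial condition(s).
Look for the lowest-order linear relation among consecutive terms.
Observation: d(n) - 1·d(n-1) - (3)·d(n-2) = 0 holds for the shown terms, and no order-1 relation d(n) = α·d(n-1) + β fits.
Check at n=3: 1·9 + (3)·3 = 18. ✓

d(n) = d(n-1) + 3d(n-2), d(0) = 2, d(1) = 3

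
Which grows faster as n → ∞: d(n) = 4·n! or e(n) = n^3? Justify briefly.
Comparing growth rates:
Growth-rate hierarchy: log n ≺ any polynomial ≺ any exponential cⁿ (c>1) ≺ n! ≺ nⁿ.
factorial dominates polynomial degree 3 asymptotically.

d(n) grows faster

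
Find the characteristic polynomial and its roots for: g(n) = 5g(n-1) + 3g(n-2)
Substitute g(n) = rⁿ and divide through by rⁿ⁻²: r² - 5r - 3 = 0
Discriminant: 5² + 4·3 = 37, not a perfect square, so by the quadratic formula r = (5 ± √37)/2.
General solution: g(n) = A·r₁ⁿ + B·r₂ⁿ where r₁,r₂ = (5 ± √37)/2

Characteristic: r² - 5r - 3 = 0, Roots: r = (5 ± √37)/2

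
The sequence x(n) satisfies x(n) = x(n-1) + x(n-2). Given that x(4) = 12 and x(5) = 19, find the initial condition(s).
Work backwards using x(k) = x(k+2) - x(k+1):
x(3) = x(5) - x(4) = 19 - 12 = 7
x(2) = x(4) - x(3) = 12 - 7 = 5
x(1) = x(3) - x(2) = 7 - 5 = 2
x(0) = x(2) - x(1) = 5 - 2 = 3

x(0) = 3, x(1) = 2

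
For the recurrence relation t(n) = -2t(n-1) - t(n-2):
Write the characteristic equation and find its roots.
Substitute t(n) = rⁿ and divide through by rⁿ⁻²: r² + 2r + 1 = 0
Factor: (r + 1)² = 0, so r = -1 (double root).
General solution: t(n) = (A + Bn)·(-1)ⁿ

Characteristic: r² + 2r + 1 = 0, Roots: r = -1 (double root)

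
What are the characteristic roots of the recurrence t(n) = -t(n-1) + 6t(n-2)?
Substitute t(n) = rⁿ and divide through by rⁿ⁻²: r² + r - 6 = 0
Factor: (r + 3)(r - 2) = 0, so r = -3, 2.
General solution: t(n) = A·(-3)ⁿ + B·2ⁿ

Characteristic: r² + r - 6 = 0, Roots: r = -3, 2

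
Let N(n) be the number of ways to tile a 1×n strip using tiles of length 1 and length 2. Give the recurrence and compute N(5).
Condition on the last tile: it has length 1 (leaving a 1×(n-1) strip) or length 2 (leaving a 1×(n-2) strip), so N(n) = N(n-1) + N(n-2) (order-2 linear recurrence).
For 0 ≤ i < 2 only unit tiles fit, so N(i) = 1.
Iterating the recurrence: N(2) = 2, N(3) = 3, N(4) = 5, N(5) = 8.

N(n) = N(n-1) + N(n-2), with N(i) = 1 for 0 ≤ i < 2; N(5) = 8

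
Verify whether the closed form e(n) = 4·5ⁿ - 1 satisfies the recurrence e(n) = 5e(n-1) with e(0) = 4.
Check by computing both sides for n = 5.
From the recurrence with e(0) = 4:
  e(0) = 4, e(1) = 20, e(2) = 100, e(3) = 500, e(4) = 2500, e(5) = 12500
  so the recurrence gives e(5) = 12500.
From the proposed closed form e(n) = 4·5ⁿ - 1:
  e(5) = 12499.
The recurrence gives 12500 but the closed form gives 12499, so the closed form does not satisfy the recurrence.

No, the closed form is incorrect.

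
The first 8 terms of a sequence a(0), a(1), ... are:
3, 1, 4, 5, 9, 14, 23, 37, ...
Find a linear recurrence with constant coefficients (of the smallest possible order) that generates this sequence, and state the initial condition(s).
Look for the lowest-order linear relation among consecutive terms.
Observation: a(n) - 1·a(n-1) - (1)·a(n-2) = 0 holds for the shown terms, and no order-1 relation a(n) = α·a(n-1) + β fits.
Check at n=3: 1·4 + (1)·1 = 5. ✓

a(n) = a(n-1) + a(n-2), a(0) = 3, a(1) = 1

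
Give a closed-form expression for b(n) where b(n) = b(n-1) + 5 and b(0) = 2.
Recurrence: b(n) = b(n-1) + 5, initial: b(0) = 2.
Each step adds 5, so b(n) = b(0) + 5n = 5n + 2.

b(n) = 5n + 2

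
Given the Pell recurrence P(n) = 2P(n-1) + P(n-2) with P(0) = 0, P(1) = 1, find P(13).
Computing the sequence terms:
0, 1, 2, 5, 12, 29, 70, 169, 408, 985, 2378, 5741, 13860, 33461

33461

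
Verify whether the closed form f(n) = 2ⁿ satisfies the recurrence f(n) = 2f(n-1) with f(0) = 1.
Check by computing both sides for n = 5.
From the recurrence with f(0) = 1:
  f(0) = 1, f(1) = 2, f(2) = 4, f(3) = 8, f(4) = 16, f(5) = 32
  so the recurrence gives f(5) = 32.
From the proposed closed form f(n) = 2ⁿ:
  f(5) = 32.
Both sides give 32 at n = 5, and the initial condition(s) match, so the closed form is consistent.

Yes, the closed form is correct.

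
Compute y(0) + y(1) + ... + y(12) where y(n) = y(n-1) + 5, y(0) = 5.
Computing the sequence terms: 5, 10, 15, 20, 25, 30, 35, 40, 45, 50, 55, 60, 65
Adding these values together:

455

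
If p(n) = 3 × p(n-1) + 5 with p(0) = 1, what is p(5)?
Computing step by step:
p(0) = 1
p(1) = 3 × 1 + 5 = 8
p(2) = 3 × 8 + 5 = 29
p(3) = 3 × 29 + 5 = 92
p(4) = 3 × 92 + 5 = 281
p(5) = 3 × 281 + 5 = 848

848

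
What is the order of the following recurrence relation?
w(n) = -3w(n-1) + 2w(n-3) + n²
The order is the largest lag k for which w(n-k) appears. Here the deepest term is w(n-3) (the n² term is non-homogeneous and does not affect the order), so the order is 3.

Order 3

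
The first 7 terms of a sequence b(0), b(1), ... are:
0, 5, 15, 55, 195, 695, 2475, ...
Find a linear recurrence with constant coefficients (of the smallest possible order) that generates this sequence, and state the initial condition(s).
Look for the lowest-order linear relation among consecutive terms.
Observation: b(n) - 3·b(n-1) - (2)·b(n-2) = 0 holds for the shown terms, and no order-1 relation b(n) = α·b(n-1) + β fits.
Check at n=3: 3·15 + (2)·5 = 55. ✓

b(n) = 3b(n-1) + 2b(n-2), b(0) = 0, b(1) = 5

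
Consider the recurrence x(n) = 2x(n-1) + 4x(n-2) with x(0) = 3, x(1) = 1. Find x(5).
Computing the sequence terms:
3, 1, 14, 32, 120, 368

368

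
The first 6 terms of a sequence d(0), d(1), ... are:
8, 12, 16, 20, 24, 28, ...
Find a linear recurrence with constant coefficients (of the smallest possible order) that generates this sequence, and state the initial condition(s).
Look for the lowest-order linear relation among consecutive terms.
Observation: consecutive differences are constant (= 4).
Check at n=2: 1·12 + 4 = 16. ✓

d(n) = d(n-1) + 4, d(0) = 8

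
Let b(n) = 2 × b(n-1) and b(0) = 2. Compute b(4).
Computing step by step:
b(0) = 2
b(1) = 2 × 2 = 4
b(2) = 2 × 4 = 8
b(3) = 2 × 8 = 16
b(4) = 2 × 16 = 32

32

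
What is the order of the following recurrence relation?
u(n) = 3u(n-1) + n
The order is the largest lag k for which u(n-k) appears. Here the deepest term is u(n-1) (the n term is non-homogeneous and does not affect the order), so the order is 1.

Order 1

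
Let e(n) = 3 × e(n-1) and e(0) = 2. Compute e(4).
Computing step by step:
e(0) = 2
e(1) = 3 × 2 = 6
e(2) = 3 × 6 = 18
e(3) = 3 × 18 = 54
e(4) = 3 × 54 = 162

162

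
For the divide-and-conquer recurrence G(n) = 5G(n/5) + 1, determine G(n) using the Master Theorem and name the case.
Master Theorem template: G(n) = a·G(n/b) + f(n).
Here: a=5, b=5, f(n)=1
Compute log_b(a) = log_5(5) = 1.
f(n) = 1 = O(n^(1-ε)) with ε = 1. Case 1: G(n) = Θ(n^log_b(a)) = Θ(n).

Case 1: G(n) = Θ(n)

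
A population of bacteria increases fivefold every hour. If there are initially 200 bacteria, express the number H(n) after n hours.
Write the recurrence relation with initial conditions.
Each hour multiplies the count by 5, so the count after n hours depends only on the count after n-1 hours: H(n) = 5 × H(n-1). The starting count gives H(0) = 200.
Unrolling n times gives the closed form H(n) = 200 × 5ⁿ.

H(n) = 5 × H(n-1), H(0) = 200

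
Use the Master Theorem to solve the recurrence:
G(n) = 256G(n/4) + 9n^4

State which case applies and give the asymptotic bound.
Master Theorem template: G(n) = a·G(n/b) + f(n).
Here: a=256, b=4, f(n)=9n^4
Compute log_b(a) = log_4(256) = 4.
f(n) = 9n^4 = Θ(n^4). Case 2: G(n) = Θ(n^4 log n).

Case 2: G(n) = Θ(n^4 log n)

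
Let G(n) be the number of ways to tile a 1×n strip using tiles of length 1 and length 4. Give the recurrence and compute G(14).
Condition on the last tile: it has length 1 (leaving a 1×(n-1) strip) or length 4 (leaving a 1×(n-4) strip), so G(n) = G(n-1) + G(n-4) (order-4 linear recurrence).
For 0 ≤ i < 4 only unit tiles fit, so G(i) = 1.
Iterating the recurrence: G(4) = 2, G(5) = 3, G(6) = 4, G(7) = 5, G(8) = 7, G(9) = 10, G(10) = 14, G(11) = 19, G(12) = 26, G(13) = 36, G(14) = 50.

G(n) = G(n-1) + G(n-4), with G(i) = 1 for 0 ≤ i < 4; G(14) = 50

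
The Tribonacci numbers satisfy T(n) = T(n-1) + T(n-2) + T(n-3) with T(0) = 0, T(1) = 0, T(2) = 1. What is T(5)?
Computing the sequence terms:
0, 0, 1, 1, 2, 4

4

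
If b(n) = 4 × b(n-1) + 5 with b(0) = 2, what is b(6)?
Computing step by step:
b(0) = 2
b(1) = 4 × 2 + 5 = 13
b(2) = 4 × 13 + 5 = 57
b(3) = 4 × 57 + 5 = 233
b(4) = 4 × 233 + 5 = 937
b(5) = 4 × 937 + 5 = 3753
b(6) = 4 × 3753 + 5 = 15017

15017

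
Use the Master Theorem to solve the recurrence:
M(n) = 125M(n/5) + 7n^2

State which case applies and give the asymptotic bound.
Master Theorem template: M(n) = a·M(n/b) + f(n).
Here: a=125, b=5, f(n)=7n^2
Compute log_b(a) = log_5(125) = 3.
f(n) = 7n^2 = O(n^(3-ε)) with ε = 1. Case 1: M(n) = Θ(n^log_b(a)) = Θ(n^3).

Case 1: M(n) = Θ(n^3)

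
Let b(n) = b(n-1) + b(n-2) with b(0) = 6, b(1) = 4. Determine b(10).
Computing the sequence terms:
6, 4, 10, 14, 24, 38, 62, 100, 162, 262, 424

424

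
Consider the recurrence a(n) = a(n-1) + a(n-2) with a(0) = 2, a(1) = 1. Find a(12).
Computing the sequence terms:
2, 1, 3, 4, 7, 11, 18, 29, 47, 76, 123, 199, 322

322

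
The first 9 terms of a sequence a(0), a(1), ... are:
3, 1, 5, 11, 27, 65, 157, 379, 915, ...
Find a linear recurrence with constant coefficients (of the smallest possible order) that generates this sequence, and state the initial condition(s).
Look for the lowest-order linear relation among consecutive terms.
Observation: a(n) - 2·a(n-1) - (1)·a(n-2) = 0 holds for the shown terms, and no order-1 relation a(n) = α·a(n-1) + β fits.
Check at n=3: 2·5 + (1)·1 = 11. ✓

a(n) = 2a(n-1) + a(n-2), a(0) = 3, a(1) = 1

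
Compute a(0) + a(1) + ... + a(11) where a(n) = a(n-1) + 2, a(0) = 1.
Computing the sequence terms: 1, 3, 5, 7, 9, 11, 13, 15, 17, 19, 21, 23
Adding these values together:

144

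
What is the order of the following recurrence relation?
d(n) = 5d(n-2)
The order is the largest lag k for which d(n-k) appears. Here the deepest term is d(n-2), so the order is 2.

Order 2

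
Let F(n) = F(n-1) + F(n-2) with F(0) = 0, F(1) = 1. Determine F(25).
Computing the sequence terms:
0, 1, 1, 2, 3, 5, 8, 13, 21, 34, 55, 89, 144, 233, 377, 610, 987, 1597, 2584, 4181, 6765, 10946, 17711, 28657, 46368, 75025

75025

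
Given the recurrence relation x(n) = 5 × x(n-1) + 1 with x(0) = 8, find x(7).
Computing step by step:
x(0) = 8
x(1) = 5 × 8 + 1 = 41
x(2) = 5 × 41 + 1 = 206
x(3) = 5 × 206 + 1 = 1031
x(4) = 5 × 1031 + 1 = 5156
x(5) = 5 × 5156 + 1 = 25781
x(6) = 5 × 25781 + 1 = 128906
x(7) = 5 × 128906 + 1 = 644531

644531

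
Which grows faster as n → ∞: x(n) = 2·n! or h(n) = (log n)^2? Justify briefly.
Comparing growth rates:
Growth-rate hierarchy: log n ≺ any polynomial ≺ any exponential cⁿ (c>1) ≺ n! ≺ nⁿ.
factorial dominates polylogarithmic (log n)^2 asymptotically.

x(n) grows faster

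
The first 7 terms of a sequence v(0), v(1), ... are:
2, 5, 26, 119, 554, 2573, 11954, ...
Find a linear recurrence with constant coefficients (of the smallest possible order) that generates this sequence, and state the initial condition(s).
Look for the lowest-order linear relation among consecutive terms.
Observation: v(n) - 4·v(n-1) - (3)·v(n-2) = 0 holds for the shown terms, and no order-1 relation v(n) = α·v(n-1) + β fits.
Check at n=3: 4·26 + (3)·5 = 119. ✓

v(n) = 4v(n-1) + 3v(n-2), v(0) = 2, v(1) = 5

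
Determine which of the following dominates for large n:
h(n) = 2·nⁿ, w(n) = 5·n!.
Comparing growth rates:
Growth-rate hierarchy: log n ≺ any polynomial ≺ any exponential cⁿ (c>1) ≺ n! ≺ nⁿ.
super-exponential nⁿ dominates factorial asymptotically.

h(n) grows faster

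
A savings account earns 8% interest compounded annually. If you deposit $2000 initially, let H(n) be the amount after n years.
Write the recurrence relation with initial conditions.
Each year the balance grows by 8%, i.e. is multiplied by 1 + 8/100 = 1.08, so H(n) = 1.08 × H(n-1). The initial deposit gives H(0) = 2000.
Unrolling gives the closed form H(n) = 2000 × (1.08)ⁿ.

H(n) = 1.08 × H(n-1), H(0) = 2000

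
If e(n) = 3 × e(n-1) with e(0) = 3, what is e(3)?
Computing step by step:
e(0) = 3
e(1) = 3 × 3 = 9
e(2) = 3 × 9 = 27
e(3) = 3 × 27 = 81

81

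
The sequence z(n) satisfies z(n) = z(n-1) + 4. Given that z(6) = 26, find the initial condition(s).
z(6) = z(0) + 6·4, so z(0) = 26 - 24 = 2.

z(0) = 2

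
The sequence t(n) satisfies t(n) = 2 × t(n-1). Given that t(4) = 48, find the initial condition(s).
In general t(n) = 2ⁿ · t(0). At n = 4: t(0) = t(4) / 2^4 = 48 / 16 = 3.

t(0) = 3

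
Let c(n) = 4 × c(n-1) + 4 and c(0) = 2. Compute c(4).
Computing step by step:
c(0) = 2
c(1) = 4 × 2 + 4 = 12
c(2) = 4 × 12 + 4 = 52
c(3) = 4 × 52 + 4 = 212
c(4) = 4 × 212 + 4 = 852

852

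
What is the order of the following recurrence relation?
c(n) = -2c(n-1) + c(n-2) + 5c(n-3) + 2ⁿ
The order is the largest lag k for which c(n-k) appears. Here the deepest term is c(n-3) (the 2ⁿ term is non-homogeneous and does not affect the order), so the order is 3.

Order 3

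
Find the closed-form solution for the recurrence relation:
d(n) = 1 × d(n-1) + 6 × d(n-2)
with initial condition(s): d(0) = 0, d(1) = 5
Recurrence: d(n) = 1 × d(n-1) + 6 × d(n-2), initial: d(0) = 0, d(1) = 5.
Characteristic equation: r² - 1r - 6 = 0, which factors as (r - 3)(r + 2) = 0, so r = 3, -2. General solution d(n) = A·3ⁿ + B·(-2)ⁿ. From d(0) = 0: A + B = 0. From d(1) = 5: 3A - 2B = 5. Solving gives A = 1, B = -1.

d(n) = 3ⁿ - (-2)ⁿ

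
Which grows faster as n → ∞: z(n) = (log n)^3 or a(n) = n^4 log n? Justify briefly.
Comparing growth rates:
Growth-rate hierarchy: log n ≺ any polynomial ≺ any exponential cⁿ (c>1) ≺ n! ≺ nⁿ.
polynomial degree 4 (with log factor) dominates polylogarithmic (log n)^3 asymptotically.

a(n) grows faster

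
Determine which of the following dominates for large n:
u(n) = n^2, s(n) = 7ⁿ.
Comparing growth rates:
Growth-rate hierarchy: log n ≺ any polynomial ≺ any exponential cⁿ (c>1) ≺ n! ≺ nⁿ.
exponential base 7 dominates polynomial degree 2 asymptotically.

s(n) grows faster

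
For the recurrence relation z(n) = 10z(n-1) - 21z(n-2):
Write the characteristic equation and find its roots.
Substitute z(n) = rⁿ and divide through by rⁿ⁻²: r² - 10r + 21 = 0
Factor: (r - 3)(r - 7) = 0, so r = 3, 7.
General solution: z(n) = A·3ⁿ + B·7ⁿ

Characteristic: r² - 10r + 21 = 0, Roots: r = 3, 7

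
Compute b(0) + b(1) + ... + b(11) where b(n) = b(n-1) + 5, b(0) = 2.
Computing the sequence terms: 2, 7, 12, 17, 22, 27, 32, 37, 42, 47, 52, 57
Adding these values together:

354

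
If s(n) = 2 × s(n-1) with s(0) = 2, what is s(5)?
Computing step by step:
s(0) = 2
s(1) = 2 × 2 = 4
s(2) = 2 × 4 = 8
s(3) = 2 × 8 = 16
s(4) = 2 × 16 = 32
s(5) = 2 × 32 = 64

64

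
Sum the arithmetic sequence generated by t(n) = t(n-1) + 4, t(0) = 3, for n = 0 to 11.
Computing the sequence terms: 3, 7, 11, 15, 19, 23, 27, 31, 35, 39, 43, 47
Adding these values together:

300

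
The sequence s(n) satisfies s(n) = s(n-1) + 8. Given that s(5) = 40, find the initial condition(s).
s(5) = s(0) + 5·8, so s(0) = 40 - 40 = 0.

s(0) = 0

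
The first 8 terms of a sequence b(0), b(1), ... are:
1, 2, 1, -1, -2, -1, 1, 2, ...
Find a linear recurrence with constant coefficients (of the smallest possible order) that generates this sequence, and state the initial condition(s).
Look for the lowest-order linear relation among consecutive terms.
Observation: b(n) - 1·b(n-1) - (-1)·b(n-2) = 0 holds for the shown terms, and no order-1 relation b(n) = α·b(n-1) + β fits.
Check at n=3: 1·1 + (-1)·2 = -1. ✓

b(n) = b(n-1) - b(n-2), b(0) = 1, b(1) = 2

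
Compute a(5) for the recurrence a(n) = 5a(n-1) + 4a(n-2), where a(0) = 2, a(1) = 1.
Computing the sequence terms:
2, 1, 13, 69, 397, 2261

2261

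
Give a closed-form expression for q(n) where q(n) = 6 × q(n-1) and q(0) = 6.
Recurrence: q(n) = 6 × q(n-1), initial: q(0) = 6.
Each term is 6 times the previous, so this is geometric with ratio 6. After n steps: q(n) = q(0)·6ⁿ = 6·6ⁿ.

q(n) = 6·6ⁿ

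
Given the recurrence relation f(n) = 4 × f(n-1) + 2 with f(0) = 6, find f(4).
Computing step by step:
f(0) = 6
f(1) = 4 × 6 + 2 = 26
f(2) = 4 × 26 + 2 = 106
f(3) = 4 × 106 + 2 = 426
f(4) = 4 × 426 + 2 = 1706

1706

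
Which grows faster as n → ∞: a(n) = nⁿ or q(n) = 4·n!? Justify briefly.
Comparing growth rates:
Growth-rate hierarchy: log n ≺ any polynomial ≺ any exponential cⁿ (c>1) ≺ n! ≺ nⁿ.
super-exponential nⁿ dominates factorial asymptotically.

a(n) grows faster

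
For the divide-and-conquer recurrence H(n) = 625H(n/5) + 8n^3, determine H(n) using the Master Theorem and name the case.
Master Theorem template: H(n) = a·H(n/b) + f(n).
Here: a=625, b=5, f(n)=8n^3
Compute log_b(a) = log_5(625) = 4.
f(n) = 8n^3 = O(n^(4-ε)) with ε = 1. Case 1: H(n) = Θ(n^log_b(a)) = Θ(n^4).

Case 1: H(n) = Θ(n^4)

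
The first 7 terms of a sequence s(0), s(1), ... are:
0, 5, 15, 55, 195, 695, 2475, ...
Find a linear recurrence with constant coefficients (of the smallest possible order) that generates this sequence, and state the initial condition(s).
Look for the lowest-order linear relation among consecutive terms.
Observation: s(n) - 3·s(n-1) - (2)·s(n-2) = 0 holds for the shown terms, and no order-1 relation s(n) = α·s(n-1) + β fits.
Check at n=3: 3·15 + (2)·5 = 55. ✓

s(n) = 3s(n-1) + 2s(n-2), s(0) = 0, s(1) = 5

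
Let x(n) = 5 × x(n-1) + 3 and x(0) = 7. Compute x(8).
Computing step by step:
x(0) = 7
x(1) = 5 × 7 + 3 = 38
x(2) = 5 × 38 + 3 = 193
x(3) = 5 × 193 + 3 = 968
x(4) = 5 × 968 + 3 = 4843
x(5) = 5 × 4843 + 3 = 24218
x(6) = 5 × 24218 + 3 = 121093
x(7) = 5 × 121093 + 3 = 605468
x(8) = 5 × 605468 + 3 = 3027343

3027343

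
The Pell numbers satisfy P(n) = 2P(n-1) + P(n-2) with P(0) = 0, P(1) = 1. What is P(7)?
Computing the sequence terms:
0, 1, 2, 5, 12, 29, 70, 169

169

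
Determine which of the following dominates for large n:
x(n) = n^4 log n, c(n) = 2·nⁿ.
Comparing growth rates:
Growth-rate hierarchy: log n ≺ any polynomial ≺ any exponential cⁿ (c>1) ≺ n! ≺ nⁿ.
super-exponential nⁿ dominates polynomial degree 4 (with log factor) asymptotically.

c(n) grows faster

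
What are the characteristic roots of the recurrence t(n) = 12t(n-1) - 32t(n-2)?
Substitute t(n) = rⁿ and divide through by rⁿ⁻²: r² - 12r + 32 = 0
Factor: (r - 4)(r - 8) = 0, so r = 4, 8.
General solution: t(n) = A·4ⁿ + B·8ⁿ

Characteristic: r² - 12r + 32 = 0, Roots: r = 4, 8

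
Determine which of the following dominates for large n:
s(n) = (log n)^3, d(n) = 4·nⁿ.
Comparing growth rates:
Growth-rate hierarchy: log n ≺ any polynomial ≺ any exponential cⁿ (c>1) ≺ n! ≺ nⁿ.
super-exponential nⁿ dominates polylogarithmic (log n)^3 asymptotically.

d(n) grows faster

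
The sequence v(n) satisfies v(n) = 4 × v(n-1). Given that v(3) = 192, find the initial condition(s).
In general v(n) = 4ⁿ · v(0). At n = 3: v(0) = v(3) / 4^3 = 192 / 64 = 3.

v(0) = 3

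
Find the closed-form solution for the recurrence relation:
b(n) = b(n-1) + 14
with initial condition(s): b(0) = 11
Recurrence: b(n) = b(n-1) + 14, initial: b(0) = 11.
Each step adds 14, so b(n) = b(0) + 14n = 14n + 11.

b(n) = 14n + 11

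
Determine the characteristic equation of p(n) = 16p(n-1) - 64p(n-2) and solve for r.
Substitute p(n) = rⁿ and divide through by rⁿ⁻²: r² - 16r + 64 = 0
Factor: (r - 8)² = 0, so r = 8 (double root).
General solution: p(n) = (A + Bn)·8ⁿ

Characteristic: r² - 16r + 64 = 0, Roots: r = 8 (double root)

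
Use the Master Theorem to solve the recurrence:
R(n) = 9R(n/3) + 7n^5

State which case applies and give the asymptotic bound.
Master Theorem template: R(n) = a·R(n/b) + f(n).
Here: a=9, b=3, f(n)=7n^5
Compute log_b(a) = log_3(9) = 2.
f(n) = 7n^5 = Ω(n^(2+ε)) with ε = 3, and the regularity condition holds (a·f(n/b) = (a/b^5)·f(n) with a/b^5 = 3^-3 < 1). Case 3: R(n) = Θ(f(n)) = Θ(n^5).

Case 3: R(n) = Θ(n^5)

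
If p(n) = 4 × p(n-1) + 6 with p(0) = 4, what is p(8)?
Computing step by step:
p(0) = 4
p(1) = 4 × 4 + 6 = 22
p(2) = 4 × 22 + 6 = 94
p(3) = 4 × 94 + 6 = 382
p(4) = 4 × 382 + 6 = 1534
p(5) = 4 × 1534 + 6 = 6142
p(6) = 4 × 6142 + 6 = 24574
p(7) = 4 × 24574 + 6 = 98302
p(8) = 4 × 98302 + 6 = 393214

393214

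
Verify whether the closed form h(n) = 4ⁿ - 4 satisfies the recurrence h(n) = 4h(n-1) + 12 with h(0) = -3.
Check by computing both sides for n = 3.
From the recurrence with h(0) = -3:
  h(0) = -3, h(1) = 0, h(2) = 12, h(3) = 60
  so the recurrence gives h(3) = 60.
From the proposed closed form h(n) = 4ⁿ - 4:
  h(3) = 60.
Both sides give 60 at n = 3, and the initial condition(s) match, so the closed form is consistent.

Yes, the closed form is correct.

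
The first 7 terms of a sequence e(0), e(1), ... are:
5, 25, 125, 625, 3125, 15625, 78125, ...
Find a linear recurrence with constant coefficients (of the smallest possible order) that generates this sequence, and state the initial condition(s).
Look for the lowest-order linear relation among consecutive terms.
Observation: each term is 5× the previous.
Check at n=2: 5·25 = 125. ✓

e(n) = 5 × e(n-1), e(0) = 5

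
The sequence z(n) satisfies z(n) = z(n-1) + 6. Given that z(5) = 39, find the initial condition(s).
z(5) = z(0) + 5·6, so z(0) = 39 - 30 = 9.

z(0) = 9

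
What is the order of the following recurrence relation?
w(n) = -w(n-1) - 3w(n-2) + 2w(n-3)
The order is the largest lag k for which w(n-k) appears. Here the deepest term is w(n-3), so the order is 3.

Order 3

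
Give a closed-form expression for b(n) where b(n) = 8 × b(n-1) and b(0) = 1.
Recurrence: b(n) = 8 × b(n-1), initial: b(0) = 1.
Each term is 8 times the previous, so this is geometric with ratio 8. After n steps: b(n) = b(0)·8ⁿ = 8ⁿ.

b(n) = 8ⁿ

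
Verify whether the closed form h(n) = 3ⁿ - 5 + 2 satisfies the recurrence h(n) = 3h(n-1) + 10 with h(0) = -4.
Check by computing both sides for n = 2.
From the recurrence with h(0) = -4:
  h(0) = -4, h(1) = -2, h(2) = 4
  so the recurrence gives h(2) = 4.
From the proposed closed form h(n) = 3ⁿ - 5 + 2:
  h(2) = 6.
The recurrence gives 4 but the closed form gives 6, so the closed form does not satisfy the recurrence.

No, the closed form is incorrect.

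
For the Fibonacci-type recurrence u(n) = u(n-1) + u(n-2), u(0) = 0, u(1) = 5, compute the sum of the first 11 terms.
Computing the sequence terms: 0, 5, 5, 10, 15, 25, 40, 65, 105, 170, 275
Adding these values together:

715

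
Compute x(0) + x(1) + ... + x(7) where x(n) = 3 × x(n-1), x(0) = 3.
Computing the sequence terms: 3, 9, 27, 81, 243, 729, 2187, 6561
Adding these values together:

9840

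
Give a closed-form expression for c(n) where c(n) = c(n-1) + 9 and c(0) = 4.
Recurrence: c(n) = c(n-1) + 9, initial: c(0) = 4.
Each step adds 9, so c(n) = c(0) + 9n = 9n + 4.

c(n) = 9n + 4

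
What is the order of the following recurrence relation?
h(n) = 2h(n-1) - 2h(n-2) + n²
The order is the largest lag k for which h(n-k) appears. Here the deepest term is h(n-2) (the n² term is non-homogeneous and does not affect the order), so the order is 2.

Order 2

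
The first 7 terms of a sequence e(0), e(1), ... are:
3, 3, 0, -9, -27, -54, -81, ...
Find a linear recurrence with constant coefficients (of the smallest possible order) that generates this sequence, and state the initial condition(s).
Look for the lowest-order linear relation among consecutive terms.
Observation: e(n) - 3·e(n-1) - (-3)·e(n-2) = 0 holds for the shown terms, and no order-1 relation e(n) = α·e(n-1) + β fits.
Check at n=3: 3·0 + (-3)·3 = -9. ✓

e(n) = 3e(n-1) - 3e(n-2), e(0) = 3, e(1) = 3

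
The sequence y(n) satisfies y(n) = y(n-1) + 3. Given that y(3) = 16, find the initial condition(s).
y(3) = y(0) + 3·3, so y(0) = 16 - 9 = 7.

y(0) = 7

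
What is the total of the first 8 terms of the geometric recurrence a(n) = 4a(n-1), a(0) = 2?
Computing the sequence terms: 2, 8, 32, 128, 512, 2048, 8192, 32768
Adding these values together:

43690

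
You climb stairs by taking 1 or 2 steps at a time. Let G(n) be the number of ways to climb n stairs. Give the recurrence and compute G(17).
Condition on the size of the last step (1 to 2): before it there were n-1, …, n-2 stairs climbed, and these cases are disjoint, so G(n) = G(n-1) + G(n-2) (Fibonacci-type sequence).
Initial conditions by direct count (compositions of i into parts ≤ 2): G(1) = 1; G(2) = 2.
Iterating the recurrence: G(3) = 3, G(4) = 5, G(5) = 8, G(6) = 13, G(7) = 21, G(8) = 34, G(9) = 55, G(10) = 89, G(11) = 144, G(12) = 233, G(13) = 377, G(14) = 610, G(15) = 987, G(16) = 1597, G(17) = 2584.

G(n) = G(n-1) + G(n-2), G(1) = 1, G(2) = 2; G(17) = 2584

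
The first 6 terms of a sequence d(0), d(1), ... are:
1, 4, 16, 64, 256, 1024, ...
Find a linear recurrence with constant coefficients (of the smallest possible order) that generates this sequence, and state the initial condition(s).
Look for the lowest-order linear relation among consecutive terms.
Observation: each term is 4× the previous.
Check at n=2: 4·4 = 16. ✓

d(n) = 4 × d(n-1), d(0) = 1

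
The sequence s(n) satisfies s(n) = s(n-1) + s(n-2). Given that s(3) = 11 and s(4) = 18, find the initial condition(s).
Work backwards using s(k) = s(k+2) - s(k+1):
s(2) = s(4) - s(3) = 18 - 11 = 7
s(1) = s(3) - s(2) = 11 - 7 = 4
s(0) = s(2) - s(1) = 7 - 4 = 3

s(0) = 3, s(1) = 4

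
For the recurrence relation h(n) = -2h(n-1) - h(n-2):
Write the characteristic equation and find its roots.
Substitute h(n) = rⁿ and divide through by rⁿ⁻²: r² + 2r + 1 = 0
Factor: (r + 1)² = 0, so r = -1 (double root).
General solution: h(n) = (A + Bn)·(-1)ⁿ

Characteristic: r² + 2r + 1 = 0, Roots: r = -1 (double root)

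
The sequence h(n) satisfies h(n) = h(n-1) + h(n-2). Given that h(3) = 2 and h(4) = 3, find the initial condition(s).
Work backwards using h(k) = h(k+2) - h(k+1):
h(2) = h(4) - h(3) = 3 - 2 = 1
h(1) = h(3) - h(2) = 2 - 1 = 1
h(0) = h(2) - h(1) = 1 - 1 = 0

h(0) = 0, h(1) = 1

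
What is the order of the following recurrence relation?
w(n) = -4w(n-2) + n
The order is the largest lag k for which w(n-k) appears. Here the deepest term is w(n-2) (the n term is non-homogeneous and does not affect the order), so the order is 2.

Order 2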